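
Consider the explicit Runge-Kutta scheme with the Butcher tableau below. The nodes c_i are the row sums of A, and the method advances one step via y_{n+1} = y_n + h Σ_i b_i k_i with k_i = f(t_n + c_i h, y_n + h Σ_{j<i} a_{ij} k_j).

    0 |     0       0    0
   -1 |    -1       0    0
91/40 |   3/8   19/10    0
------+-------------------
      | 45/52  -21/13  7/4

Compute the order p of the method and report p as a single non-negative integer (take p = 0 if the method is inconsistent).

b = (45/52, -21/13, 7/4)
c = (0, -1, 91/40)
Ac = (0, 0, -19/10)
Σ b_i: 45/52·1 + (-21/13)·1 + 7/4·1 = 1 ✓
b·c: (-21/13)·(-1) + 7/4·91/40 = 11641/2080 ≠ 1/2 ⇒ order 1.

1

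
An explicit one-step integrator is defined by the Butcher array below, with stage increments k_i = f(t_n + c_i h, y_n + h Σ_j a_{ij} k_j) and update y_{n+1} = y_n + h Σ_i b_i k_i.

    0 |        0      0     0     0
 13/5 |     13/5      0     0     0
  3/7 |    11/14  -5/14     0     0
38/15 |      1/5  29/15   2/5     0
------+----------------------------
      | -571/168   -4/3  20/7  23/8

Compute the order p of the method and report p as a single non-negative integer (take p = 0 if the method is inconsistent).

1

b = (-571/168, -4/3, 20/7, 23/8)
c = (0, 13/5, 3/7, 38/15)
Ac = (0, 0, -13/14, 2729/525)
Σ b_i: (-571/168)·1 + (-4/3)·1 + 20/7·1 + 23/8·1 = 1 ✓
b·c: (-4/3)·13/5 + 20/7·3/7 + 23/8·38/15 = 14821/2940 ≠ 1/2 ⇒ order 1.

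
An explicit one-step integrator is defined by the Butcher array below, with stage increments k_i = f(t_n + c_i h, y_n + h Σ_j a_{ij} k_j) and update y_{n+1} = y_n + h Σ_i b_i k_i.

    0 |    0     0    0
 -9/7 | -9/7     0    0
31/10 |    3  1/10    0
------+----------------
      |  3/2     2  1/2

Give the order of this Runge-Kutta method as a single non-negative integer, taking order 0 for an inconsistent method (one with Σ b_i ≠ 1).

b = (3/2, 2, 1/2)
c = (0, -9/7, 31/10)
Ac = (0, 0, -9/70)
Σ b_i: 3/2·1 + 2·1 + 1/2·1 = 4 ≠ 1 ⇒ order 0.

0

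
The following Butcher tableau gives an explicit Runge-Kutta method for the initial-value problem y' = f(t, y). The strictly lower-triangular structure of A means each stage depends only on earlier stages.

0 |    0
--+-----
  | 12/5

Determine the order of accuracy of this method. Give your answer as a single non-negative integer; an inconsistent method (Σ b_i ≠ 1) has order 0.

0

b = (12/5)
c = (0)
Σ b_i: 12/5·1 = 12/5 ≠ 1 ⇒ order 0.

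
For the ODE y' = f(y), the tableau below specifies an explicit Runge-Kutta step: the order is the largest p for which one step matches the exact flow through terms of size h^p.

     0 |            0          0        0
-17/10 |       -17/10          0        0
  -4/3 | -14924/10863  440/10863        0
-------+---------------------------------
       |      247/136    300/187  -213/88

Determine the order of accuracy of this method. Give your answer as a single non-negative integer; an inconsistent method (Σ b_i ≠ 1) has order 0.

3

b = (247/136, 300/187, -213/88)
c = (0, -17/10, -4/3)
Ac = (0, 0, -44/639)
Σ b_i: 247/136·1 + 300/187·1 + (-213/88)·1 = 1 ✓
b·c: 300/187·(-17/10) + (-213/88)·(-4/3) = 1/2 ✓
b·c²: 300/187·289/100 + (-213/88)·16/9 = 1/3 ✓
b·Ac: (-213/88)·(-44/639) = 1/6 ✓; 3 stages ⇒ order 3.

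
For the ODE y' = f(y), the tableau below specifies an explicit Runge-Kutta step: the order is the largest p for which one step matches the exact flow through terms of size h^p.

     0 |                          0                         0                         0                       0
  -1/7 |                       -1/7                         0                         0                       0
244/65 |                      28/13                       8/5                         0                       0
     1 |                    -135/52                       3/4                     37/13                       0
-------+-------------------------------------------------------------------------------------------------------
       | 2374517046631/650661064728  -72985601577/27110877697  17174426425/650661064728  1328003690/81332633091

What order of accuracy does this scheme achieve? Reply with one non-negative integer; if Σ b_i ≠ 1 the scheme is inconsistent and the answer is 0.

3

b = (2374517046631/650661064728, -72985601577/27110877697, 17174426425/650661064728, 1328003690/81332633091)
c = (0, -1/7, 244/65, 1)
Ac = (0, 0, -8/35, 250249/23660)
Σ b_i: 2374517046631/650661064728·1 + (-72985601577/27110877697)·1 + 17174426425/650661064728·1 + 1328003690/81332633091·1 = 1 ✓
b·c: (-72985601577/27110877697)·(-1/7) + 17174426425/650661064728·244/65 + 1328003690/81332633091·1 = 1/2 ✓
b·c²: (-72985601577/27110877697)·1/49 + 17174426425/650661064728·59536/4225 + 1328003690/81332633091·1 = 1/3 ✓
b·Ac: 17174426425/650661064728·(-8/35) + 1328003690/81332633091·250249/23660 = 1/6 ✓
b·c³: (-72985601577/27110877697)·(-1/343) + 17174426425/650661064728·14526784/274625 + 1328003690/81332633091·1 = 17521350669731/12335449352135 ≠ 1/4 ⇒ order 3.
b·(c∘Ac): 17174426425/650661064728·(-1952/2275) + 1328003690/81332633091·250249/23660 = 56952617539/379552287758 ≠ 1/8
b·Ac²: 17174426425/650661064728·8/245 + 1328003690/81332633091·431919847/10765300 = 48549940397071/74012696112810 ≠ 1/12
b·A²c: 1328003690/81332633091·(-296/455) = -6047524496/569328431637 ≠ 1/24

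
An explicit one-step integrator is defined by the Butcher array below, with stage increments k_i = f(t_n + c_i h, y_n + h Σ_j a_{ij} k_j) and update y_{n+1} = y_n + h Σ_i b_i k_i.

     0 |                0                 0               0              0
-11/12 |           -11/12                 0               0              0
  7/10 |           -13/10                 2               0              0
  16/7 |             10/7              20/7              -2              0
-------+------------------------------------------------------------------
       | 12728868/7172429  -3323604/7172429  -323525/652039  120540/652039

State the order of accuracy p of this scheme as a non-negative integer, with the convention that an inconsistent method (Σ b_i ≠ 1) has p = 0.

b = (12728868/7172429, -3323604/7172429, -323525/652039, 120540/652039)
c = (0, -11/12, 7/10, 16/7)
Ac = (0, 0, -11/6, -422/105)
Σ b_i: 12728868/7172429·1 + (-3323604/7172429)·1 + (-323525/652039)·1 + 120540/652039·1 = 1 ✓
b·c: (-3323604/7172429)·(-11/12) + (-323525/652039)·7/10 + 120540/652039·16/7 = 1/2 ✓
b·c²: (-3323604/7172429)·121/144 + (-323525/652039)·49/100 + 120540/652039·256/49 = 1/3 ✓
b·Ac: (-323525/652039)·(-11/6) + 120540/652039·(-422/105) = 1/6 ✓
b·c³: (-3323604/7172429)·(-1331/1728) + (-323525/652039)·343/1000 + 120540/652039·4096/343 = 7868506307/3286276560 ≠ 1/4 ⇒ order 3.
b·(c∘Ac): (-323525/652039)·(-77/60) + 120540/652039·(-6752/735) = -8305651/7824468 ≠ 1/8
b·Ac²: (-323525/652039)·121/72 + 120540/652039·8951/6300 = -134078137/234734040 ≠ 1/12
b·A²c: 120540/652039·11/3 = 441980/652039 ≠ 1/24

3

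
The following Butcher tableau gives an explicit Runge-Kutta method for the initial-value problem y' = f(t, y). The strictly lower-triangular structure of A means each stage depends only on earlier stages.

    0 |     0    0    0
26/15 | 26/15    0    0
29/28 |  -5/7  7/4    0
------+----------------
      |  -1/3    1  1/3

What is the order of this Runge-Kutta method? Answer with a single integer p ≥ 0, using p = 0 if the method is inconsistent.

1

b = (-1/3, 1, 1/3)
c = (0, 26/15, 29/28)
Ac = (0, 0, 91/30)
Σ b_i: (-1/3)·1 + 1·1 + 1/3·1 = 1 ✓
b·c: 1·26/15 + 1/3·29/28 = 291/140 ≠ 1/2 ⇒ order 1.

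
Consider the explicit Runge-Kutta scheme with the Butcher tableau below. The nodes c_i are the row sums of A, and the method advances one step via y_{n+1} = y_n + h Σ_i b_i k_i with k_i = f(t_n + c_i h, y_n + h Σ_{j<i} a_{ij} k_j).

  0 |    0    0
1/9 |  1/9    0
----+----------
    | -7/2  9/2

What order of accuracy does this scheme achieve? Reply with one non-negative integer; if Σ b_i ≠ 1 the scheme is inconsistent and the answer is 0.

b = (-7/2, 9/2)
c = (0, 1/9)
Σ b_i: (-7/2)·1 + 9/2·1 = 1 ✓
b·c: 9/2·1/9 = 1/2 ✓; 2 stages ⇒ order 2.

2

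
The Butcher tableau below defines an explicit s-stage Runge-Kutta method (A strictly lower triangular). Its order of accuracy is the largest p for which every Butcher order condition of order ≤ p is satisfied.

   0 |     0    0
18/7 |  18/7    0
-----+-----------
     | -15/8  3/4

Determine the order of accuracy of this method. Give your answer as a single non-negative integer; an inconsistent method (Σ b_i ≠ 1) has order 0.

0

b = (-15/8, 3/4)
c = (0, 18/7)
Σ b_i: (-15/8)·1 + 3/4·1 = -9/8 ≠ 1 ⇒ order 0.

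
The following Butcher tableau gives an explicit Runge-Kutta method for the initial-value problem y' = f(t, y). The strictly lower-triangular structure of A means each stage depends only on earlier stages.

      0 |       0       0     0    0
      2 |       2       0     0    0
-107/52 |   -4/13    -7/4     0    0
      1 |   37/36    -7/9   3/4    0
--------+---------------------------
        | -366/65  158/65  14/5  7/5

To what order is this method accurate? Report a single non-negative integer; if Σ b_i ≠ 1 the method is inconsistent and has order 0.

2

b = (-366/65, 158/65, 14/5, 7/5)
c = (0, 2, -107/52, 1)
Ac = (0, 0, -7/2, -5801/1872)
Σ b_i: (-366/65)·1 + 158/65·1 + 14/5·1 + 7/5·1 = 1 ✓
b·c: 158/65·2 + 14/5·(-107/52) + 7/5·1 = 1/2 ✓
b·c²: 158/65·4 + 14/5·11449/2704 + 7/5·1 = 31067/1352 ≠ 1/3 ⇒ order 2.
b·Ac: 14/5·(-7/2) + 7/5·(-5801/1872) = -26467/1872 ≠ 1/6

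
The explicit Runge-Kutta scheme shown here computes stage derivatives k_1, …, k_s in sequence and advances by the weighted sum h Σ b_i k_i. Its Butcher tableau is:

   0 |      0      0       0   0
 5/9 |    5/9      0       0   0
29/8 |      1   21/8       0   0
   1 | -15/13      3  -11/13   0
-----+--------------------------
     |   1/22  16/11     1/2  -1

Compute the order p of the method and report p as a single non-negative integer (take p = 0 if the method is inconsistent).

1

b = (1/22, 16/11, 1/2, -1)
c = (0, 5/9, 29/8, 1)
Ac = (0, 0, 35/24, -437/312)
Σ b_i: 1/22·1 + 16/11·1 + 1/2·1 + (-1)·1 = 1 ✓
b·c: 16/11·5/9 + 1/2·29/8 + (-1)·1 = 2567/1584 ≠ 1/2 ⇒ order 1.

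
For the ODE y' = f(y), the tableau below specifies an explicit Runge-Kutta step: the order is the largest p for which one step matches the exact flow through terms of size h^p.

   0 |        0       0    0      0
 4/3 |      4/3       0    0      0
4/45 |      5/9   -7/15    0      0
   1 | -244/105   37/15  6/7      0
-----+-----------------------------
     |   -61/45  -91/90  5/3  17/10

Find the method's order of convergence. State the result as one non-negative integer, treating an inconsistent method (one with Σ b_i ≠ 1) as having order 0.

b = (-61/45, -91/90, 5/3, 17/10)
c = (0, 4/3, 4/45, 1)
Ac = (0, 0, -28/45, 212/63)
Σ b_i: (-61/45)·1 + (-91/90)·1 + 5/3·1 + 17/10·1 = 1 ✓
b·c: (-91/90)·4/3 + 5/3·4/45 + 17/10·1 = 1/2 ✓
b·c²: (-91/90)·16/9 + 5/3·16/2025 + 17/10·1 = -41/486 ≠ 1/3 ⇒ order 2.
b·Ac: 5/3·(-28/45) + 17/10·212/63 = 4426/945 ≠ 1/6

2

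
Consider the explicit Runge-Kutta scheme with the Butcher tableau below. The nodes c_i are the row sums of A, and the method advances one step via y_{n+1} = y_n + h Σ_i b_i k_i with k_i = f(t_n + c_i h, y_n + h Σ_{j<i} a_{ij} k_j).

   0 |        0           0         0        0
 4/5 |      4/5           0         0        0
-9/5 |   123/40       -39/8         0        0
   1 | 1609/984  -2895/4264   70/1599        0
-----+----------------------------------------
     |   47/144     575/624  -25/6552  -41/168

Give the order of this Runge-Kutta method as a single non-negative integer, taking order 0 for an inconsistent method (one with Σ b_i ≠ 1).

4

b = (47/144, 575/624, -25/6552, -41/168)
c = (0, 4/5, -9/5, 1)
Ac = (0, 0, -39/10, -51/82)
Σ b_i: 47/144·1 + 575/624·1 + (-25/6552)·1 + (-41/168)·1 = 1 ✓
b·c: 575/624·4/5 + (-25/6552)·(-9/5) + (-41/168)·1 = 1/2 ✓
b·c²: 575/624·16/25 + (-25/6552)·81/25 + (-41/168)·1 = 1/3 ✓
b·Ac: (-25/6552)·(-39/10) + (-41/168)·(-51/82) = 1/6 ✓
b·c³: 575/624·64/125 + (-25/6552)·(-729/125) + (-41/168)·1 = 1/4 ✓
b·(c∘Ac): (-25/6552)·351/50 + (-41/168)·(-51/82) = 1/8 ✓
b·Ac²: (-25/6552)·(-78/25) + (-41/168)·(-12/41) = 1/12 ✓
b·A²c: (-41/168)·(-7/41) = 1/24 ✓; 4 stages ⇒ order 4.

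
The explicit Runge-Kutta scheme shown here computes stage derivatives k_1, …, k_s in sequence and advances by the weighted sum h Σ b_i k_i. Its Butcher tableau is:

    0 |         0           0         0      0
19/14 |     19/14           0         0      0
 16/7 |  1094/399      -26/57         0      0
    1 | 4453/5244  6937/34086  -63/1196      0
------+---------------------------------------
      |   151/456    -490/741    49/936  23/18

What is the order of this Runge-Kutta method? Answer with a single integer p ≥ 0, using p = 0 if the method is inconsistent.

4

b = (151/456, -490/741, 49/936, 23/18)
c = (0, 19/14, 16/7, 1)
Ac = (0, 0, -13/21, 43/276)
Σ b_i: 151/456·1 + (-490/741)·1 + 49/936·1 + 23/18·1 = 1 ✓
b·c: (-490/741)·19/14 + 49/936·16/7 + 23/18·1 = 1/2 ✓
b·c²: (-490/741)·361/196 + 49/936·256/49 + 23/18·1 = 1/3 ✓
b·Ac: 49/936·(-13/21) + 23/18·43/276 = 1/6 ✓
b·c³: (-490/741)·6859/2744 + 49/936·4096/343 + 23/18·1 = 1/4 ✓
b·(c∘Ac): 49/936·(-208/147) + 23/18·43/276 = 1/8 ✓
b·Ac²: 49/936·(-247/294) + 23/18·55/552 = 1/12 ✓
b·A²c: 23/18·3/92 = 1/24 ✓; 4 stages ⇒ order 4.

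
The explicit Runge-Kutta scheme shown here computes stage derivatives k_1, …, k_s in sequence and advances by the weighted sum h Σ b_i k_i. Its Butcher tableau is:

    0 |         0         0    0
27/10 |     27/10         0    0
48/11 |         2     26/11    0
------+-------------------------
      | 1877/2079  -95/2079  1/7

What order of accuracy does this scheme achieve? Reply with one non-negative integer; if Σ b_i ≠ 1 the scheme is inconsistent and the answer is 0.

2

b = (1877/2079, -95/2079, 1/7)
c = (0, 27/10, 48/11)
Ac = (0, 0, 351/55)
Σ b_i: 1877/2079·1 + (-95/2079)·1 + 1/7·1 = 1 ✓
b·c: (-95/2079)·27/10 + 1/7·48/11 = 1/2 ✓
b·c²: (-95/2079)·729/100 + 1/7·2304/121 = 40437/16940 ≠ 1/3 ⇒ order 2.
b·Ac: 1/7·351/55 = 351/385 ≠ 1/6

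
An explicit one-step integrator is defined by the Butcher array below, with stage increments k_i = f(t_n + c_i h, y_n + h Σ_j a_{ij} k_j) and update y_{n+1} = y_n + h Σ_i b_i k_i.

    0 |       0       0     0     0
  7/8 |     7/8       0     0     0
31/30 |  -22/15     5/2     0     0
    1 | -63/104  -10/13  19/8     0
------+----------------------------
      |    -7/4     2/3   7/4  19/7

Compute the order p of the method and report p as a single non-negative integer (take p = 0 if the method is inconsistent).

b = (-7/4, 2/3, 7/4, 19/7)
c = (0, 7/8, 31/30, 1)
Ac = (0, 0, 35/16, 5557/3120)
Σ b_i: (-7/4)·1 + 2/3·1 + 7/4·1 + 19/7·1 = 71/21 ≠ 1 ⇒ order 0.

0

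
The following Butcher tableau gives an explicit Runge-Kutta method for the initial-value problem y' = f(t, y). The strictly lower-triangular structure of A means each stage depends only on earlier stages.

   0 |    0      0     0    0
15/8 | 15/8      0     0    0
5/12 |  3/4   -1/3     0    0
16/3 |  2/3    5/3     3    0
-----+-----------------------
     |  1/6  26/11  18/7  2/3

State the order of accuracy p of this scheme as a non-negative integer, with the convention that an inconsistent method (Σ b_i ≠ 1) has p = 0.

0

b = (1/6, 26/11, 18/7, 2/3)
c = (0, 15/8, 5/12, 16/3)
Ac = (0, 0, -5/8, 35/8)
Σ b_i: 1/6·1 + 26/11·1 + 18/7·1 + 2/3·1 = 2665/462 ≠ 1 ⇒ order 0.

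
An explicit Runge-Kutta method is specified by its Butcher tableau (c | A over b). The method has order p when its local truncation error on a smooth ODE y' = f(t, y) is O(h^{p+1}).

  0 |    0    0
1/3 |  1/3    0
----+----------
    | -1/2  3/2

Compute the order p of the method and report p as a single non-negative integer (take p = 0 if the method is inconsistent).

b = (-1/2, 3/2)
c = (0, 1/3)
Σ b_i: (-1/2)·1 + 3/2·1 = 1 ✓
b·c: 3/2·1/3 = 1/2 ✓; 2 stages ⇒ order 2.

2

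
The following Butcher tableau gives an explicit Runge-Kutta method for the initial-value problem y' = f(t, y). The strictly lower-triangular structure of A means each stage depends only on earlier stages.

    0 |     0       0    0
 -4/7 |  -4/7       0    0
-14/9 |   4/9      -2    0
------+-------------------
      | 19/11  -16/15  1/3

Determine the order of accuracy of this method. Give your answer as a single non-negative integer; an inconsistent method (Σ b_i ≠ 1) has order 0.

b = (19/11, -16/15, 1/3)
c = (0, -4/7, -14/9)
Ac = (0, 0, 8/7)
Σ b_i: 19/11·1 + (-16/15)·1 + 1/3·1 = 164/165 ≠ 1 ⇒ order 0.

0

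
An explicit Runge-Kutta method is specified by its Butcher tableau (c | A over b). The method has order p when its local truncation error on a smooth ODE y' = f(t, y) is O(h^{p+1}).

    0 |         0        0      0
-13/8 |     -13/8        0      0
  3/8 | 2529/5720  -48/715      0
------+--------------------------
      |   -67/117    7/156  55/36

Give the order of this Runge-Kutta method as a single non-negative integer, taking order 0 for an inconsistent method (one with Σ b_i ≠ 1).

3

b = (-67/117, 7/156, 55/36)
c = (0, -13/8, 3/8)
Ac = (0, 0, 6/55)
Σ b_i: (-67/117)·1 + 7/156·1 + 55/36·1 = 1 ✓
b·c: 7/156·(-13/8) + 55/36·3/8 = 1/2 ✓
b·c²: 7/156·169/64 + 55/36·9/64 = 1/3 ✓
b·Ac: 55/36·6/55 = 1/6 ✓; 3 stages ⇒ order 3.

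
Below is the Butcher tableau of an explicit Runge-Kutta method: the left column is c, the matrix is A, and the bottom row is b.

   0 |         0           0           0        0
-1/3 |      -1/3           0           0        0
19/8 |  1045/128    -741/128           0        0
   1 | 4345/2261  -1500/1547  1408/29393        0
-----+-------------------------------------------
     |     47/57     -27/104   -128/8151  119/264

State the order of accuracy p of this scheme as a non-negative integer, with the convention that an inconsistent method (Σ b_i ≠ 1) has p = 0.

4

b = (47/57, -27/104, -128/8151, 119/264)
c = (0, -1/3, 19/8, 1)
Ac = (0, 0, 247/128, 52/119)
Σ b_i: 47/57·1 + (-27/104)·1 + (-128/8151)·1 + 119/264·1 = 1 ✓
b·c: (-27/104)·(-1/3) + (-128/8151)·19/8 + 119/264·1 = 1/2 ✓
b·c²: (-27/104)·1/9 + (-128/8151)·361/64 + 119/264·1 = 1/3 ✓
b·Ac: (-128/8151)·247/128 + 119/264·52/119 = 1/6 ✓
b·c³: (-27/104)·(-1/27) + (-128/8151)·6859/512 + 119/264·1 = 1/4 ✓
b·(c∘Ac): (-128/8151)·4693/1024 + 119/264·52/119 = 1/8 ✓
b·Ac²: (-128/8151)·(-247/384) + 119/264·58/357 = 1/12 ✓
b·A²c: 119/264·11/119 = 1/24 ✓; 4 stages ⇒ order 4.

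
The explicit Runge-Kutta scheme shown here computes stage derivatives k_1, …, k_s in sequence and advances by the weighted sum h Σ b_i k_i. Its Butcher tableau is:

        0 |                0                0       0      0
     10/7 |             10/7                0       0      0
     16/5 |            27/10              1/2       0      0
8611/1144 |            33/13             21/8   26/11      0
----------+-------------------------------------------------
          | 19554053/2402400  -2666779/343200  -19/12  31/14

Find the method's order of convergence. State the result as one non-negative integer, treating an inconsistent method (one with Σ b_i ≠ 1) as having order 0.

2

b = (19554053/2402400, -2666779/343200, -19/12, 31/14)
c = (0, 10/7, 16/5, 8611/1144)
Ac = (0, 0, 5/7, 2489/220)
Σ b_i: 19554053/2402400·1 + (-2666779/343200)·1 + (-19/12)·1 + 31/14·1 = 1 ✓
b·c: (-2666779/343200)·10/7 + (-19/12)·16/5 + 31/14·8611/1144 = 1/2 ✓
b·c²: (-2666779/343200)·100/49 + (-19/12)·256/25 + 31/14·74149321/1308736 = 898280988827/9619209600 ≠ 1/3 ⇒ order 2.
b·Ac: (-19/12)·5/7 + 31/14·2489/220 = 221027/9240 ≠ 1/6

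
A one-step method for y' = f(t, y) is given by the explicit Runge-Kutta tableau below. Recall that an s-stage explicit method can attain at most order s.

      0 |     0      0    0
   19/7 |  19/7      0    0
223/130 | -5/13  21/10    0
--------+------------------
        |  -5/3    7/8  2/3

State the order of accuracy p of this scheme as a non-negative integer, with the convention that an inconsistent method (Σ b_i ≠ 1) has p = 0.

0

b = (-5/3, 7/8, 2/3)
c = (0, 19/7, 223/130)
Ac = (0, 0, 57/10)
Σ b_i: (-5/3)·1 + 7/8·1 + 2/3·1 = -1/8 ≠ 1 ⇒ order 0.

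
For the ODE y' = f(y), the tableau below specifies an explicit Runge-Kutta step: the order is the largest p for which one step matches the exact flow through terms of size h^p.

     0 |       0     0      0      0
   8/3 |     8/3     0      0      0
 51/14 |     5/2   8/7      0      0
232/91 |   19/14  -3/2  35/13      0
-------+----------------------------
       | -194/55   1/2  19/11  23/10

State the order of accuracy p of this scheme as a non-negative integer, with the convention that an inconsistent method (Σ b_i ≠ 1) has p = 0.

1

b = (-194/55, 1/2, 19/11, 23/10)
c = (0, 8/3, 51/14, 232/91)
Ac = (0, 0, 64/21, 151/26)
Σ b_i: (-194/55)·1 + 1/2·1 + 19/11·1 + 23/10·1 = 1 ✓
b·c: 1/2·8/3 + 19/11·51/14 + 23/10·232/91 = 57869/4290 ≠ 1/2 ⇒ order 1.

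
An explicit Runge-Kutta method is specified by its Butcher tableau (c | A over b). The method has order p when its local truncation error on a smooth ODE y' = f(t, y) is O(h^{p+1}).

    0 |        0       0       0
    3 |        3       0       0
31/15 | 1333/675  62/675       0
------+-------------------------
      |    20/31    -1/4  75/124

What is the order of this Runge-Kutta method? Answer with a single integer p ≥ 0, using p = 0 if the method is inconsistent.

3

b = (20/31, -1/4, 75/124)
c = (0, 3, 31/15)
Ac = (0, 0, 62/225)
Σ b_i: 20/31·1 + (-1/4)·1 + 75/124·1 = 1 ✓
b·c: (-1/4)·3 + 75/124·31/15 = 1/2 ✓
b·c²: (-1/4)·9 + 75/124·961/225 = 1/3 ✓
b·Ac: 75/124·62/225 = 1/6 ✓; 3 stages ⇒ order 3.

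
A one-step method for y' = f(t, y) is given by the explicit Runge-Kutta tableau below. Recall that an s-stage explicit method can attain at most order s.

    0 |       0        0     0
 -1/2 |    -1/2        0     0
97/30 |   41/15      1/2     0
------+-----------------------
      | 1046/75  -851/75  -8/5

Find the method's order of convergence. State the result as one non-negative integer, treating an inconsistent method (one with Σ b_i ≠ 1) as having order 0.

2

b = (1046/75, -851/75, -8/5)
c = (0, -1/2, 97/30)
Ac = (0, 0, -1/4)
Σ b_i: 1046/75·1 + (-851/75)·1 + (-8/5)·1 = 1 ✓
b·c: (-851/75)·(-1/2) + (-8/5)·97/30 = 1/2 ✓
b·c²: (-851/75)·1/4 + (-8/5)·9409/900 = -88037/4500 ≠ 1/3 ⇒ order 2.
b·Ac: (-8/5)·(-1/4) = 2/5 ≠ 1/6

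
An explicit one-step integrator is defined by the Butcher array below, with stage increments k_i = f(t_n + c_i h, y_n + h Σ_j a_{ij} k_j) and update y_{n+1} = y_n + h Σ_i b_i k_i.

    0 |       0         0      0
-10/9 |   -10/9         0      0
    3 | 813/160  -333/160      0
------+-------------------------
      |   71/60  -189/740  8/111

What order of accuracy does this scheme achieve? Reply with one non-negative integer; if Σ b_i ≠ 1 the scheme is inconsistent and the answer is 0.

3

b = (71/60, -189/740, 8/111)
c = (0, -10/9, 3)
Ac = (0, 0, 37/16)
Σ b_i: 71/60·1 + (-189/740)·1 + 8/111·1 = 1 ✓
b·c: (-189/740)·(-10/9) + 8/111·3 = 1/2 ✓
b·c²: (-189/740)·100/81 + 8/111·9 = 1/3 ✓
b·Ac: 8/111·37/16 = 1/6 ✓; 3 stages ⇒ order 3.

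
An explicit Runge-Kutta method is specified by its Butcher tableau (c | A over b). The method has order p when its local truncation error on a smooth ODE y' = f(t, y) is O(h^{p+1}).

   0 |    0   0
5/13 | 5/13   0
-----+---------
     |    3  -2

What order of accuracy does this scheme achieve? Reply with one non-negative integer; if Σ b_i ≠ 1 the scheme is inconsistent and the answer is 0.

1

b = (3, -2)
c = (0, 5/13)
Σ b_i: 3·1 + (-2)·1 = 1 ✓
b·c: (-2)·5/13 = -10/13 ≠ 1/2 ⇒ order 1.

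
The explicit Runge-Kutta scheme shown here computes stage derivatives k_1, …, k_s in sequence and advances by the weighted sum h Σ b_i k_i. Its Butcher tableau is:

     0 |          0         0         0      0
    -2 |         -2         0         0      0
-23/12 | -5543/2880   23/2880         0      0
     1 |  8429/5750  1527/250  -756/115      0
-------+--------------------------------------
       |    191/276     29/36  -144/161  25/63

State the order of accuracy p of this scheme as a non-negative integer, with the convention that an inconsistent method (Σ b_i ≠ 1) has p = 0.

b = (191/276, 29/36, -144/161, 25/63)
c = (0, -2, -23/12, 1)
Ac = (0, 0, -23/1440, 48/125)
Σ b_i: 191/276·1 + 29/36·1 + (-144/161)·1 + 25/63·1 = 1 ✓
b·c: 29/36·(-2) + (-144/161)·(-23/12) + 25/63·1 = 1/2 ✓
b·c²: 29/36·4 + (-144/161)·529/144 + 25/63·1 = 1/3 ✓
b·Ac: (-144/161)·(-23/1440) + 25/63·48/125 = 1/6 ✓
b·c³: 29/36·(-8) + (-144/161)·(-12167/1728) + 25/63·1 = 1/4 ✓
b·(c∘Ac): (-144/161)·529/17280 + 25/63·48/125 = 1/8 ✓
b·Ac²: (-144/161)·23/720 + 25/63·141/500 = 1/12 ✓
b·A²c: 25/63·21/200 = 1/24 ✓; 4 stages ⇒ order 4.

4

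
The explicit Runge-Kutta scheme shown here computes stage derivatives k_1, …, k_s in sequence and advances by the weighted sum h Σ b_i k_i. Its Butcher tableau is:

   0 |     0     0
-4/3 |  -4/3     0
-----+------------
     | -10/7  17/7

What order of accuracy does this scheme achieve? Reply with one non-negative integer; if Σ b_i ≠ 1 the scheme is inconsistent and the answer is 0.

1

b = (-10/7, 17/7)
c = (0, -4/3)
Σ b_i: (-10/7)·1 + 17/7·1 = 1 ✓
b·c: 17/7·(-4/3) = -68/21 ≠ 1/2 ⇒ order 1.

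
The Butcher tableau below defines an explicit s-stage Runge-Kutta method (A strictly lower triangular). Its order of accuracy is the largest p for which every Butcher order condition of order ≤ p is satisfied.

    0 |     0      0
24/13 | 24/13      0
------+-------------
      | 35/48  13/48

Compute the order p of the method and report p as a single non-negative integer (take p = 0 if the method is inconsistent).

2

b = (35/48, 13/48)
c = (0, 24/13)
Σ b_i: 35/48·1 + 13/48·1 = 1 ✓
b·c: 13/48·24/13 = 1/2 ✓; 2 stages ⇒ order 2.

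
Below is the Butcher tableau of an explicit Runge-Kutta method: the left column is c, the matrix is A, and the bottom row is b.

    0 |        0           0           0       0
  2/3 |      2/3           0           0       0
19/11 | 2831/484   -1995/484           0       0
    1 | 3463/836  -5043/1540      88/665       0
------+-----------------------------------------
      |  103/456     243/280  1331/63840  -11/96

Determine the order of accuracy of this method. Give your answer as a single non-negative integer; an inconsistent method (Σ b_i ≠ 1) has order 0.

b = (103/456, 243/280, 1331/63840, -11/96)
c = (0, 2/3, 19/11, 1)
Ac = (0, 0, -665/242, -43/22)
Σ b_i: 103/456·1 + 243/280·1 + 1331/63840·1 + (-11/96)·1 = 1 ✓
b·c: 243/280·2/3 + 1331/63840·19/11 + (-11/96)·1 = 1/2 ✓
b·c²: 243/280·4/9 + 1331/63840·361/121 + (-11/96)·1 = 1/3 ✓
b·Ac: 1331/63840·(-665/242) + (-11/96)·(-43/22) = 1/6 ✓
b·c³: 243/280·8/27 + 1331/63840·6859/1331 + (-11/96)·1 = 1/4 ✓
b·(c∘Ac): 1331/63840·(-12635/2662) + (-11/96)·(-43/22) = 1/8 ✓
b·Ac²: 1331/63840·(-665/363) + (-11/96)·(-35/33) = 1/12 ✓
b·A²c: (-11/96)·(-4/11) = 1/24 ✓; 4 stages ⇒ order 4.

4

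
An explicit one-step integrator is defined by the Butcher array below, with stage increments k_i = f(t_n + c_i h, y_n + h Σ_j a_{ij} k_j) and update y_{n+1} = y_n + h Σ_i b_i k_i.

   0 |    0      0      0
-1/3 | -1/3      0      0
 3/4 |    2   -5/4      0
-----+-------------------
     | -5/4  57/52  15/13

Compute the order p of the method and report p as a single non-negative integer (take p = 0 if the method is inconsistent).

b = (-5/4, 57/52, 15/13)
c = (0, -1/3, 3/4)
Ac = (0, 0, 5/12)
Σ b_i: (-5/4)·1 + 57/52·1 + 15/13·1 = 1 ✓
b·c: 57/52·(-1/3) + 15/13·3/4 = 1/2 ✓
b·c²: 57/52·1/9 + 15/13·9/16 = 37/48 ≠ 1/3 ⇒ order 2.
b·Ac: 15/13·5/12 = 25/52 ≠ 1/6

2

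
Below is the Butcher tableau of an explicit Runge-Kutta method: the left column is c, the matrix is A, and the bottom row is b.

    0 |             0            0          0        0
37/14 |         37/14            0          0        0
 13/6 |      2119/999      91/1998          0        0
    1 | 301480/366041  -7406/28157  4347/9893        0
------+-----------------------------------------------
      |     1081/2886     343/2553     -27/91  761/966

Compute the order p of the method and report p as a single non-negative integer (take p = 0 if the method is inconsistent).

b = (1081/2886, 343/2553, -27/91, 761/966)
c = (0, 37/14, 13/6, 1)
Ac = (0, 0, 13/108, 391/1522)
Σ b_i: 1081/2886·1 + 343/2553·1 + (-27/91)·1 + 761/966·1 = 1 ✓
b·c: 343/2553·37/14 + (-27/91)·13/6 + 761/966·1 = 1/2 ✓
b·c²: 343/2553·1369/196 + (-27/91)·169/36 + 761/966·1 = 1/3 ✓
b·Ac: (-27/91)·13/108 + 761/966·391/1522 = 1/6 ✓
b·c³: 343/2553·50653/2744 + (-27/91)·2197/216 + 761/966·1 = 1/4 ✓
b·(c∘Ac): (-27/91)·169/648 + 761/966·391/1522 = 1/8 ✓
b·Ac²: (-27/91)·481/1512 + 761/966·4807/21308 = 1/12 ✓
b·A²c: 761/966·161/3044 = 1/24 ✓; 4 stages ⇒ order 4.

4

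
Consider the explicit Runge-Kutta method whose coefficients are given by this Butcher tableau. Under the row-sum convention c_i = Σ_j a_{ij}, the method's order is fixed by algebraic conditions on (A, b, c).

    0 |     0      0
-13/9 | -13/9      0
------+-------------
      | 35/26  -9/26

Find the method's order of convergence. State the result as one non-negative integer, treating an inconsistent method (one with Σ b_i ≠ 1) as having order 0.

2

b = (35/26, -9/26)
c = (0, -13/9)
Σ b_i: 35/26·1 + (-9/26)·1 = 1 ✓
b·c: (-9/26)·(-13/9) = 1/2 ✓; 2 stages ⇒ order 2.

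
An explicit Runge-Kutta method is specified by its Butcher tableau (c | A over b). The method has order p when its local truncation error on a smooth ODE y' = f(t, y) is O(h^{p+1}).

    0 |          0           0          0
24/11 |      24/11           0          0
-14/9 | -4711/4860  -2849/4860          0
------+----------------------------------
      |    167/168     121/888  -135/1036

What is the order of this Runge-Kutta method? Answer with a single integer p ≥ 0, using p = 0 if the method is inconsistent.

3

b = (167/168, 121/888, -135/1036)
c = (0, 24/11, -14/9)
Ac = (0, 0, -518/405)
Σ b_i: 167/168·1 + 121/888·1 + (-135/1036)·1 = 1 ✓
b·c: 121/888·24/11 + (-135/1036)·(-14/9) = 1/2 ✓
b·c²: 121/888·576/121 + (-135/1036)·196/81 = 1/3 ✓
b·Ac: (-135/1036)·(-518/405) = 1/6 ✓; 3 stages ⇒ order 3.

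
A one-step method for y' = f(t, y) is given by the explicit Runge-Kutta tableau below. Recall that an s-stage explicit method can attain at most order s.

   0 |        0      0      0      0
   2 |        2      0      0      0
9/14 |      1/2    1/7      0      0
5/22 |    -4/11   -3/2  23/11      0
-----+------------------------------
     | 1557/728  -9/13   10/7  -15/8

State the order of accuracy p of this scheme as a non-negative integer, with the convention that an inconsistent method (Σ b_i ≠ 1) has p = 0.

1

b = (1557/728, -9/13, 10/7, -15/8)
c = (0, 2, 9/14, 5/22)
Ac = (0, 0, 2/7, -255/154)
Σ b_i: 1557/728·1 + (-9/13)·1 + 10/7·1 + (-15/8)·1 = 1 ✓
b·c: (-9/13)·2 + 10/7·9/14 + (-15/8)·5/22 = -100047/112112 ≠ 1/2 ⇒ order 1.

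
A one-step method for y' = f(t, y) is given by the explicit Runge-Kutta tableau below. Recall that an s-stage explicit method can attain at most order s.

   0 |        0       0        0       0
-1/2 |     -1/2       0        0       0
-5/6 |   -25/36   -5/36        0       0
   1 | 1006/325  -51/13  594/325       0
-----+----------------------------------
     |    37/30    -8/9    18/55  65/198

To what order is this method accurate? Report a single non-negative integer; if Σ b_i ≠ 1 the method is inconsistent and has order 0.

4

b = (37/30, -8/9, 18/55, 65/198)
c = (0, -1/2, -5/6, 1)
Ac = (0, 0, 5/72, 57/130)
Σ b_i: 37/30·1 + (-8/9)·1 + 18/55·1 + 65/198·1 = 1 ✓
b·c: (-8/9)·(-1/2) + 18/55·(-5/6) + 65/198·1 = 1/2 ✓
b·c²: (-8/9)·1/4 + 18/55·25/36 + 65/198·1 = 1/3 ✓
b·Ac: 18/55·5/72 + 65/198·57/130 = 1/6 ✓
b·c³: (-8/9)·(-1/8) + 18/55·(-125/216) + 65/198·1 = 1/4 ✓
b·(c∘Ac): 18/55·(-25/432) + 65/198·57/130 = 1/8 ✓
b·Ac²: 18/55·(-5/144) + 65/198·15/52 = 1/12 ✓
b·A²c: 65/198·33/260 = 1/24 ✓; 4 stages ⇒ order 4.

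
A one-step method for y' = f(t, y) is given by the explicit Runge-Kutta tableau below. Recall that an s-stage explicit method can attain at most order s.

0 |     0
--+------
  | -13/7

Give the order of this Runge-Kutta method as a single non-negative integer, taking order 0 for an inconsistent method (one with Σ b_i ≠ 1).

0

b = (-13/7)
c = (0)
Σ b_i: (-13/7)·1 = -13/7 ≠ 1 ⇒ order 0.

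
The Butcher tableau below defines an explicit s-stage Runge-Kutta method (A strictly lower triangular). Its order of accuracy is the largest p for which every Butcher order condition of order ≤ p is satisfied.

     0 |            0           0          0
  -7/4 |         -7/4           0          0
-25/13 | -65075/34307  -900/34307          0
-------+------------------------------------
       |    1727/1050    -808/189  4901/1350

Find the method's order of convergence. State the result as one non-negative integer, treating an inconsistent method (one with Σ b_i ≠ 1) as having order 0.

b = (1727/1050, -808/189, 4901/1350)
c = (0, -7/4, -25/13)
Ac = (0, 0, 225/4901)
Σ b_i: 1727/1050·1 + (-808/189)·1 + 4901/1350·1 = 1 ✓
b·c: (-808/189)·(-7/4) + 4901/1350·(-25/13) = 1/2 ✓
b·c²: (-808/189)·49/16 + 4901/1350·625/169 = 1/3 ✓
b·Ac: 4901/1350·225/4901 = 1/6 ✓; 3 stages ⇒ order 3.

3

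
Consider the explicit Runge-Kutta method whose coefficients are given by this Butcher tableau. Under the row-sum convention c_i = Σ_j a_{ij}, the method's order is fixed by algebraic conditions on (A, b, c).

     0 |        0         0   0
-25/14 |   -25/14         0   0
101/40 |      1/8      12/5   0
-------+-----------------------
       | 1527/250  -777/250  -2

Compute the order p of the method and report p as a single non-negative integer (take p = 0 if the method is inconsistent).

2

b = (1527/250, -777/250, -2)
c = (0, -25/14, 101/40)
Ac = (0, 0, -30/7)
Σ b_i: 1527/250·1 + (-777/250)·1 + (-2)·1 = 1 ✓
b·c: (-777/250)·(-25/14) + (-2)·101/40 = 1/2 ✓
b·c²: (-777/250)·625/196 + (-2)·10201/1600 = -126907/5600 ≠ 1/3 ⇒ order 2.
b·Ac: (-2)·(-30/7) = 60/7 ≠ 1/6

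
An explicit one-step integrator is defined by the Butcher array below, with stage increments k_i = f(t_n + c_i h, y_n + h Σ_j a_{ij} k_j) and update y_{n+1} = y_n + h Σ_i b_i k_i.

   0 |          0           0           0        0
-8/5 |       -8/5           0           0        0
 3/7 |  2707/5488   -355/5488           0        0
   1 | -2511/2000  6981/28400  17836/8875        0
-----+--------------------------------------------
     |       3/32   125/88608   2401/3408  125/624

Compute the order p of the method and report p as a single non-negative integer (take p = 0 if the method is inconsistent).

b = (3/32, 125/88608, 2401/3408, 125/624)
c = (0, -8/5, 3/7, 1)
Ac = (0, 0, 71/686, 117/250)
Σ b_i: 3/32·1 + 125/88608·1 + 2401/3408·1 + 125/624·1 = 1 ✓
b·c: 125/88608·(-8/5) + 2401/3408·3/7 + 125/624·1 = 1/2 ✓
b·c²: 125/88608·64/25 + 2401/3408·9/49 + 125/624·1 = 1/3 ✓
b·Ac: 2401/3408·71/686 + 125/624·117/250 = 1/6 ✓
b·c³: 125/88608·(-512/125) + 2401/3408·27/343 + 125/624·1 = 1/4 ✓
b·(c∘Ac): 2401/3408·213/4802 + 125/624·117/250 = 1/8 ✓
b·Ac²: 2401/3408·(-284/1715) + 125/624·624/625 = 1/12 ✓
b·A²c: 125/624·26/125 = 1/24 ✓; 4 stages ⇒ order 4.

4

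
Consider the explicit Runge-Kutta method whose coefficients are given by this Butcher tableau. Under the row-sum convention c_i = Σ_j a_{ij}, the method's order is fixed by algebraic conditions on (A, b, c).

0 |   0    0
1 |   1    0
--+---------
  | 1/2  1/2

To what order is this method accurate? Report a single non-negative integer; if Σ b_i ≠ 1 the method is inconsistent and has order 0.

2

b = (1/2, 1/2)
c = (0, 1)
Σ b_i: 1/2·1 + 1/2·1 = 1 ✓
b·c: 1/2·1 = 1/2 ✓; 2 stages ⇒ order 2.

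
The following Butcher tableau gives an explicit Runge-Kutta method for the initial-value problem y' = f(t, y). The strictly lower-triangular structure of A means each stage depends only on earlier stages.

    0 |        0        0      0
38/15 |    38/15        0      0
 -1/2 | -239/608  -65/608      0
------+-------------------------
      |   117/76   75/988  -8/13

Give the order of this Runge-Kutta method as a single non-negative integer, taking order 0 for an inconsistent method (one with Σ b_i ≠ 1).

b = (117/76, 75/988, -8/13)
c = (0, 38/15, -1/2)
Ac = (0, 0, -13/48)
Σ b_i: 117/76·1 + 75/988·1 + (-8/13)·1 = 1 ✓
b·c: 75/988·38/15 + (-8/13)·(-1/2) = 1/2 ✓
b·c²: 75/988·1444/225 + (-8/13)·1/4 = 1/3 ✓
b·Ac: (-8/13)·(-13/48) = 1/6 ✓; 3 stages ⇒ order 3.

3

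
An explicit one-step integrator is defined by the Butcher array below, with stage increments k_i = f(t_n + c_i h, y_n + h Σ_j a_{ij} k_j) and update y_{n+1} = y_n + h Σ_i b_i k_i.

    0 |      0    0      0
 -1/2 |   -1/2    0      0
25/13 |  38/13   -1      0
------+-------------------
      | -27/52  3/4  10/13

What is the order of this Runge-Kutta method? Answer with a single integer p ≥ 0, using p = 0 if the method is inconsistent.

b = (-27/52, 3/4, 10/13)
c = (0, -1/2, 25/13)
Ac = (0, 0, 1/2)
Σ b_i: (-27/52)·1 + 3/4·1 + 10/13·1 = 1 ✓
b·c: 3/4·(-1/2) + 10/13·25/13 = 1493/1352 ≠ 1/2 ⇒ order 1.

1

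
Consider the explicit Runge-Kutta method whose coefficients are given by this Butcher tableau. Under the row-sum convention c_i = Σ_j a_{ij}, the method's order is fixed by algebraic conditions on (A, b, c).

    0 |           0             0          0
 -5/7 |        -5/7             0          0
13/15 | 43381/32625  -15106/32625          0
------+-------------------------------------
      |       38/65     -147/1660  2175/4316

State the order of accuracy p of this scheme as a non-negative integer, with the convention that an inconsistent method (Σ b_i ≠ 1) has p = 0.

3

b = (38/65, -147/1660, 2175/4316)
c = (0, -5/7, 13/15)
Ac = (0, 0, 2158/6525)
Σ b_i: 38/65·1 + (-147/1660)·1 + 2175/4316·1 = 1 ✓
b·c: (-147/1660)·(-5/7) + 2175/4316·13/15 = 1/2 ✓
b·c²: (-147/1660)·25/49 + 2175/4316·169/225 = 1/3 ✓
b·Ac: 2175/4316·2158/6525 = 1/6 ✓; 3 stages ⇒ order 3.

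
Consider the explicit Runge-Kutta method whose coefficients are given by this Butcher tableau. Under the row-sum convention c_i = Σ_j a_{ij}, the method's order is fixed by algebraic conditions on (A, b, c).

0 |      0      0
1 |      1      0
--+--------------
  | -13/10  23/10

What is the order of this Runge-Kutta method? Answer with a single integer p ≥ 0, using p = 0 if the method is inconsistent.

b = (-13/10, 23/10)
c = (0, 1)
Σ b_i: (-13/10)·1 + 23/10·1 = 1 ✓
b·c: 23/10·1 = 23/10 ≠ 1/2 ⇒ order 1.

1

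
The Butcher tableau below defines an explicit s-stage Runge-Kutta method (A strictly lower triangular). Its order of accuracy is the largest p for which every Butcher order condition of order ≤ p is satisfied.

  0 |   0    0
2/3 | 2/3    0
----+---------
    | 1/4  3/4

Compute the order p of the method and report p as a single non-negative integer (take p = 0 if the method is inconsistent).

b = (1/4, 3/4)
c = (0, 2/3)
Σ b_i: 1/4·1 + 3/4·1 = 1 ✓
b·c: 3/4·2/3 = 1/2 ✓; 2 stages ⇒ order 2.

2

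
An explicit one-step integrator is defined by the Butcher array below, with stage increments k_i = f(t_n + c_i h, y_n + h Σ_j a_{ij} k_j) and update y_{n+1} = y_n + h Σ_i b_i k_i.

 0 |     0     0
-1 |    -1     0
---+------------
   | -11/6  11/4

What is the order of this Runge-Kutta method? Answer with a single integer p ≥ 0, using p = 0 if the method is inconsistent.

b = (-11/6, 11/4)
c = (0, -1)
Σ b_i: (-11/6)·1 + 11/4·1 = 11/12 ≠ 1 ⇒ order 0.

0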